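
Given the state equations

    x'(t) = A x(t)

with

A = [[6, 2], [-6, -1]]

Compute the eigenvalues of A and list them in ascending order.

2, 3

det(sI - A) = s^2 - (tr A)s + det A, with tr A = 6 + (-1) = 5 and det A = 6·(-1) - 2·(-6) = -6 - (-12) = 6.
So p(s) = det(sI - A) = s^2 - 5s + 6.
Factor s^2 - 5s + 6: two numbers with sum 5 and product 6 are 3 and 2, so s^2 - 5s + 6 = (s - 3)(s - 2).
Hence p(s) = (s - 3) (s - 2), with roots 2, 3.
At least one eigenvalue has non-negative real part, so the system is not asymptotically stable.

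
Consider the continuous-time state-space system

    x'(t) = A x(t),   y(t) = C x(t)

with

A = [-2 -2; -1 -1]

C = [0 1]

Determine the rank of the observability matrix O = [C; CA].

2

CA = [[-1, -1]]
Observability matrix O = [C; CA] = [[0, 1], [-1, -1]]
det(O) = 0·(-1) - 1·(-1) = 0 - (-1) = 1 ≠ 0, so rank(O) = 2.
rank(O) = 2 = n, so the pair (A, C) is completely observable.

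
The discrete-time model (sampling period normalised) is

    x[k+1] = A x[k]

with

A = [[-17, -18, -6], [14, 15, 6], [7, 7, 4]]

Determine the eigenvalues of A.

det(zI - A) = z^3 - (tr A)z^2 + (M11 + M22 + M33)z - det A, where Mii is the 2×2 principal minor of A obtained by deleting row i and column i.
tr A = (-17) + 15 + 4 = 2; M11 = 15·4 - 6·7 = 60 - 42 = 18; M22 = (-17)·4 - (-6)·7 = -68 - (-42) = -26; M33 = (-17)·15 - (-18)·14 = -255 - (-252) = -3; sum of minors = -11.
det A = (-17)·(15·4 - 6·7) - (-18)·(14·4 - 6·7) + (-6)·(14·7 - 15·7) = (-17)·18 - (-18)·14 + (-6)·(-7) = -12.
So p(z) = det(zI - A) = z^3 - 2z^2 - 11z + 12.
Rational-root test: any integer root divides 12. Testing small divisors, z = 1 works: p(1) = 1 + (-2) + (-11) + 12 = 0, so (z - 1) is a factor.
Dividing, p(z) = (z - 1)(z^2 - z - 12).
Factor z^2 - z - 12: two numbers with sum 1 and product -12 are 4 and -3, so z^2 - z - 12 = (z - 4)(z + 3).
Hence p(z) = (z - 4) (z - 1) (z + 3), with roots -3, 1, 4.

-3, 1, 4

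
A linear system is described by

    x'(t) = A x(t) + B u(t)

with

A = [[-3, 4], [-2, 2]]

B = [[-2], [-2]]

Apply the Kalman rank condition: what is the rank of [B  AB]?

AB = [[-2], [0]]
Controllability matrix C = [B  AB] = [[-2, -2], [-2, 0]]
det(C) = (-2)·0 - (-2)·(-2) = 0 - 4 = -4 ≠ 0, so rank(C) = 2.
rank(C) = 2 = n, so the pair (A, B) is completely controllable.

2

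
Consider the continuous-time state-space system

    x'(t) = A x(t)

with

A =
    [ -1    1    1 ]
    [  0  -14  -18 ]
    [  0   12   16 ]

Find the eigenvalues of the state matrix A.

-2, -1, 4

det(sI - A) = s^3 - (tr A)s^2 + (M11 + M22 + M33)s - det A, where Mii is the 2×2 principal minor of A obtained by deleting row i and column i.
tr A = (-1) + (-14) + 16 = 1; M11 = (-14)·16 - (-18)·12 = -224 - (-216) = -8; M22 = (-1)·16 - 1·0 = -16 - 0 = -16; M33 = (-1)·(-14) - 1·0 = 14 - 0 = 14; sum of minors = -10.
det A = (-1)·((-14)·16 - (-18)·12) - 1·(0·16 - (-18)·0) + 1·(0·12 - (-14)·0) = (-1)·(-8) - 1·0 + 1·0 = 8.
So p(s) = det(sI - A) = s^3 - s^2 - 10s - 8.
Rational-root test: any integer root divides -8. Testing small divisors, s = -1 works: p(-1) = -1 + (-1) + 10 + (-8) = 0, so (s + 1) is a factor.
Dividing, p(s) = (s + 1)(s^2 - 2s - 8).
Factor s^2 - 2s - 8: two numbers with sum 2 and product -8 are 4 and -2, so s^2 - 2s - 8 = (s - 4)(s + 2).
Hence p(s) = (s - 4) (s + 1) (s + 2), with roots -2, -1, 4.
At least one eigenvalue has non-negative real part, so the system is not asymptotically stable.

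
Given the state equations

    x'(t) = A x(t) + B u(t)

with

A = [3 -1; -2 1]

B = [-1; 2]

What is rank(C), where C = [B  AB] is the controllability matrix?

2

AB = [[-5], [4]]
Controllability matrix C = [B  AB] = [[-1, -5], [2, 4]]
det(C) = (-1)·4 - (-5)·2 = -4 - (-10) = 6 ≠ 0, so rank(C) = 2.
rank(C) = 2 = n, so the pair (A, B) is completely controllable.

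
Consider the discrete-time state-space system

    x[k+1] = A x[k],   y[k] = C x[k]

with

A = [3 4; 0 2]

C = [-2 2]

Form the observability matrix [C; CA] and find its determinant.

CA = [[-6, -4]]
Observability matrix O = [C; CA] = [[-2, 2], [-6, -4]]
det(O) = (-2)·(-4) - 2·(-6) = 8 - (-12) = 20
Since det(O) ≠ 0, rank(O) = 2 and the system is completely observable.

20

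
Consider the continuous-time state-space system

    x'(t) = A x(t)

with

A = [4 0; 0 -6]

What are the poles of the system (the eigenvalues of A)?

-6, 4

det(sI - A) = s^2 - (tr A)s + det A, with tr A = 4 + (-6) = -2 and det A = 4·(-6) - 0·0 = -24 - 0 = -24.
So p(s) = det(sI - A) = s^2 + 2s - 24.
Factor s^2 + 2s - 24: two numbers with sum -2 and product -24 are 4 and -6, so s^2 + 2s - 24 = (s - 4)(s + 6).
Hence p(s) = (s - 4) (s + 6), with roots -6, 4.
At least one eigenvalue has non-negative real part, so the system is not asymptotically stable.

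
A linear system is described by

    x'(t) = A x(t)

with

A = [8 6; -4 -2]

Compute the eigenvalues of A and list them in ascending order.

2, 4

det(sI - A) = s^2 - (tr A)s + det A, with tr A = 8 + (-2) = 6 and det A = 8·(-2) - 6·(-4) = -16 - (-24) = 8.
So p(s) = det(sI - A) = s^2 - 6s + 8.
Factor s^2 - 6s + 8: two numbers with sum 6 and product 8 are 4 and 2, so s^2 - 6s + 8 = (s - 4)(s - 2).
Hence p(s) = (s - 4) (s - 2), with roots 2, 4.
At least one eigenvalue has non-negative real part, so the system is not asymptotically stable.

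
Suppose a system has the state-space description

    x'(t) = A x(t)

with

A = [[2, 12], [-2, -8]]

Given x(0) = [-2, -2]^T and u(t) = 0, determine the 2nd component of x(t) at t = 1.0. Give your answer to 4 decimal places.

0.6655

det(sI - A) = s^2 - (tr A)s + det A, with tr A = 2 + (-8) = -6 and det A = 2·(-8) - 12·(-2) = -16 - (-24) = 8.
So p(s) = det(sI - A) = s^2 + 6s + 8.
Factor s^2 + 6s + 8: two numbers with sum -6 and product 8 are -2 and -4, so s^2 + 6s + 8 = (s + 2)(s + 4).
Hence p(s) = (s + 2) (s + 4), with roots -4, -2.
The eigenvalues -4, -2 are distinct and real, so A is diagonalisable and x(t) = e^{At} x(0) = V diag(e^{λ_i t}) V^{-1} x(0), where the columns of V are the eigenvectors.
λ = -4: A - (-4)I = [[6, 12], [-2, -4]]. Row 1 gives 6·v1 + 12·v2 = 0, so take v_1 = [2, -1]^T.
λ = -2: A - (-2)I = [[4, 12], [-2, -6]]. Row 1 gives 4·v1 + 12·v2 = 0, so take v_2 = [3, -1]^T.
V = [v_1 v_2] = [[2, 3], [-1, -1]] has det V = 1, so V^{-1} = adj(V)/det V = [[-1, -3], [1, 2]].
Modal coordinates z(0) = V^{-1} x(0): (-1)·(-2) + (-3)·(-2) = 8; 1·(-2) + 2·(-2) = -6; so z(0) = [8, -6]^T.
x_2(t) = Σ_i (v_i)_2 · z_i(0) · e^{λ_i t} (row 2 of V times the modal terms).
x_2(1.0) = (-1)·8·e^{-4·1.0} + (-1)·(-6)·e^{-2·1.0} = (-8)·0.018316 + 6·0.135335 = 0.6655.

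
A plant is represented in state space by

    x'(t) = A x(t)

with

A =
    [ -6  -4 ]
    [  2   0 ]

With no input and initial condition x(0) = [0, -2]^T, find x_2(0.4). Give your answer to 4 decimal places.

det(sI - A) = s^2 - (tr A)s + det A, with tr A = (-6) + 0 = -6 and det A = (-6)·0 - (-4)·2 = 0 - (-8) = 8.
So p(s) = det(sI - A) = s^2 + 6s + 8.
Factor s^2 + 6s + 8: two numbers with sum -6 and product 8 are -2 and -4, so s^2 + 6s + 8 = (s + 2)(s + 4).
Hence p(s) = (s + 2) (s + 4), with roots -4, -2.
The eigenvalues -4, -2 are distinct and real, so A is diagonalisable and x(t) = e^{At} x(0) = V diag(e^{λ_i t}) V^{-1} x(0), where the columns of V are the eigenvectors.
λ = -4: A - (-4)I = [[-2, -4], [2, 4]]. Row 1 gives (-2)·v1 + (-4)·v2 = 0, so take v_1 = [2, -1]^T.
λ = -2: A - (-2)I = [[-4, -4], [2, 2]]. Row 1 gives (-4)·v1 + (-4)·v2 = 0, so take v_2 = [1, -1]^T.
V = [v_1 v_2] = [[2, 1], [-1, -1]] has det V = -1, so V^{-1} = adj(V)/det V = [[1, 1], [-1, -2]].
Modal coordinates z(0) = V^{-1} x(0): 1·0 + 1·(-2) = -2; (-1)·0 + (-2)·(-2) = 4; so z(0) = [-2, 4]^T.
x_2(t) = Σ_i (v_i)_2 · z_i(0) · e^{λ_i t} (row 2 of V times the modal terms).
x_2(0.4) = (-1)·(-2)·e^{-4·0.4} + (-1)·4·e^{-2·0.4} = 2·0.201897 + (-4)·0.449329 = -1.3935.

-1.3935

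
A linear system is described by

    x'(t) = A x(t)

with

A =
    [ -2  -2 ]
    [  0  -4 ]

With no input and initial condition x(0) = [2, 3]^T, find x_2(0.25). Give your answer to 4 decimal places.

det(sI - A) = s^2 - (tr A)s + det A, with tr A = (-2) + (-4) = -6 and det A = (-2)·(-4) - (-2)·0 = 8 - 0 = 8.
So p(s) = det(sI - A) = s^2 + 6s + 8.
Factor s^2 + 6s + 8: two numbers with sum -6 and product 8 are -2 and -4, so s^2 + 6s + 8 = (s + 2)(s + 4).
Hence p(s) = (s + 2) (s + 4), with roots -4, -2.
The eigenvalues -4, -2 are distinct and real, so A is diagonalisable and x(t) = e^{At} x(0) = V diag(e^{λ_i t}) V^{-1} x(0), where the columns of V are the eigenvectors.
λ = -4: A - (-4)I = [[2, -2], [0, 0]]. Row 1 gives 2·v1 + (-2)·v2 = 0, so take v_1 = [1, 1]^T.
λ = -2: A - (-2)I = [[0, -2], [0, -2]]. Row 1 gives 0·v1 + (-2)·v2 = 0, so take v_2 = [1, 0]^T.
V = [v_1 v_2] = [[1, 1], [1, 0]] has det V = -1, so V^{-1} = adj(V)/det V = [[0, 1], [1, -1]].
Modal coordinates z(0) = V^{-1} x(0): 0·2 + 1·3 = 3; 1·2 + (-1)·3 = -1; so z(0) = [3, -1]^T.
x_2(t) = Σ_i (v_i)_2 · z_i(0) · e^{λ_i t} (row 2 of V times the modal terms).
x_2(0.25) = 1·3·e^{-4·0.25} + 0·(-1)·e^{-2·0.25} = 3·0.367879 + 0·0.606531 = 1.1036.

1.1036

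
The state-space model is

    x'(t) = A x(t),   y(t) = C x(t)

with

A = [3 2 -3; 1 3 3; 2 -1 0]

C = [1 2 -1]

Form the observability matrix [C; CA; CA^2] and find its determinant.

234

CA = [[3, 9, 3]]
CA^2 = [[24, 30, 18]]
Observability matrix O = [C; CA; CA^2] = [[1, 2, -1], [3, 9, 3], [24, 30, 18]]
Expanding along the first row, det(O) = 1·(9·18 - 3·30) - 2·(3·18 - 3·24) + (-1)·(3·30 - 9·24) = 1·72 - 2·(-18) + (-1)·(-126) = 234
Since det(O) ≠ 0, rank(O) = 3 and the system is completely observable.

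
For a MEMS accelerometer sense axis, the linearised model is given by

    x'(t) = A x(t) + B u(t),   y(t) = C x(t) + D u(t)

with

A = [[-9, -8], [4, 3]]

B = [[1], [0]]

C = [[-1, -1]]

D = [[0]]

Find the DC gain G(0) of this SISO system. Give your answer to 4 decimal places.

-0.2000

G(0) = C(-A)^{-1}B + D = -C A^{-1} B + D.
det A = 5, so A^{-1} = (1/5)·adj(A) = [[3/5, 8/5], [-4/5, -9/5]]
A^{-1} B = [3/5, -4/5]^T
C A^{-1} B = 1/5
G(0) = D - C A^{-1} B = 0 - (1/5) = -1/5 ≈ -0.2000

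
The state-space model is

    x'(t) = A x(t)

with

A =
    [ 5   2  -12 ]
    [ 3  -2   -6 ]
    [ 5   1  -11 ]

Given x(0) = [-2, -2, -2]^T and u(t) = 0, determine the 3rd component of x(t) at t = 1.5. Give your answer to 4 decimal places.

det(sI - A) = s^3 - (tr A)s^2 + (M11 + M22 + M33)s - det A, where Mii is the 2×2 principal minor of A obtained by deleting row i and column i.
tr A = 5 + (-2) + (-11) = -8; M11 = (-2)·(-11) - (-6)·1 = 22 - (-6) = 28; M22 = 5·(-11) - (-12)·5 = -55 - (-60) = 5; M33 = 5·(-2) - 2·3 = -10 - 6 = -16; sum of minors = 17.
det A = 5·((-2)·(-11) - (-6)·1) - 2·(3·(-11) - (-6)·5) + (-12)·(3·1 - (-2)·5) = 5·28 - 2·(-3) + (-12)·13 = -10.
So p(s) = det(sI - A) = s^3 + 8s^2 + 17s + 10.
Rational-root test: any integer root divides 10. Testing small divisors, s = -1 works: p(-1) = -1 + 8 + (-17) + 10 = 0, so (s + 1) is a factor.
Dividing, p(s) = (s + 1)(s^2 + 7s + 10).
Factor s^2 + 7s + 10: two numbers with sum -7 and product 10 are -2 and -5, so s^2 + 7s + 10 = (s + 2)(s + 5).
Hence p(s) = (s + 1) (s + 2) (s + 5), with roots -5, -2, -1.
The eigenvalues -5, -2, -1 are distinct and real, so A is diagonalisable and x(t) = e^{At} x(0) = V diag(e^{λ_i t}) V^{-1} x(0), where the columns of V are the eigenvectors.
λ = -5: A - (-5)I = [[10, 2, -12], [3, 3, -6], [5, 1, -6]]. v must be orthogonal to every row; (row 1) × (row 2) = [24, 24, 24], so take v_1 = [-1, -1, -1]^T.
λ = -2: A - (-2)I = [[7, 2, -12], [3, 0, -6], [5, 1, -9]]. v must be orthogonal to every row; (row 1) × (row 2) = [-12, 6, -6], so take v_2 = [2, -1, 1]^T.
λ = -1: A - (-1)I = [[6, 2, -12], [3, -1, -6], [5, 1, -10]]. v must be orthogonal to every row; (row 1) × (row 2) = [-24, 0, -12], so take v_3 = [2, 0, 1]^T.
V = [v_1 v_2 v_3] = [[-1, 2, 2], [-1, -1, 0], [-1, 1, 1]] has det V = -1, so V^{-1} = adj(V)/det V = [[1, 0, -2], [-1, -1, 2], [2, 1, -3]].
Modal coordinates z(0) = V^{-1} x(0): 1·(-2) + 0·(-2) + (-2)·(-2) = 2; (-1)·(-2) + (-1)·(-2) + 2·(-2) = 0; 2·(-2) + 1·(-2) + (-3)·(-2) = 0; so z(0) = [2, 0, 0]^T.
x_3(t) = Σ_i (v_i)_3 · z_i(0) · e^{λ_i t} (row 3 of V times the modal terms).
x_3(1.5) = (-1)·2·e^{-5·1.5} + 1·0·e^{-2·1.5} + 1·0·e^{-1·1.5} = (-2)·0.000553 + 0·0.049787 + 0·0.223130 = -0.0011.

-0.0011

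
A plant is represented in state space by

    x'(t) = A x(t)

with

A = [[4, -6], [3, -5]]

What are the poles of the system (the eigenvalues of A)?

-2, 1

det(sI - A) = s^2 - (tr A)s + det A, with tr A = 4 + (-5) = -1 and det A = 4·(-5) - (-6)·3 = -20 - (-18) = -2.
So p(s) = det(sI - A) = s^2 + s - 2.
Factor s^2 + s - 2: two numbers with sum -1 and product -2 are 1 and -2, so s^2 + s - 2 = (s - 1)(s + 2).
Hence p(s) = (s - 1) (s + 2), with roots -2, 1.
At least one eigenvalue has non-negative real part, so the system is not asymptotically stable.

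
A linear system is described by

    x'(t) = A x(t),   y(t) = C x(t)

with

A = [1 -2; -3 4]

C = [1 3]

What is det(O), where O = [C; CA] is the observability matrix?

34

CA = [[-8, 10]]
Observability matrix O = [C; CA] = [[1, 3], [-8, 10]]
det(O) = 1·10 - 3·(-8) = 10 - (-24) = 34
Since det(O) ≠ 0, rank(O) = 2 and the system is completely observable.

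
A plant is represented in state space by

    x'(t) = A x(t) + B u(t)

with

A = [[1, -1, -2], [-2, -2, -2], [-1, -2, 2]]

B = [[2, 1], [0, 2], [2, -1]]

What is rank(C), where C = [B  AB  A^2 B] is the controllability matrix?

3

AB = [[-2, 1], [-8, -4], [2, -7]]
A^2B = [[2, 19], [16, 20], [22, -7]]
Controllability matrix C = [B  AB  A^2B] = [[2, 1, -2, 1, 2, 19], [0, 2, -8, -4, 16, 20], [2, -1, 2, -7, 22, -7]]
Take the 3×3 submatrix of C formed by columns 1, 2, 3: [[2, 1, -2], [0, 2, -8], [2, -1, 2]]. Its determinant is 2·(2·2 - (-8)·(-1)) - 1·(0·2 - (-8)·2) + (-2)·(0·(-1) - 2·2) = 2·(-4) - 1·16 + (-2)·(-4) = -16 ≠ 0.
So rank(C) ≥ 3; since C has 3 rows, rank(C) = 3.
rank(C) = 3 = n, so the pair (A, B) is completely controllable.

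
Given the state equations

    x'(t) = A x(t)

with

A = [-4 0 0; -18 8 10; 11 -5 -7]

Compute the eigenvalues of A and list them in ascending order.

det(sI - A) = s^3 - (tr A)s^2 + (M11 + M22 + M33)s - det A, where Mii is the 2×2 principal minor of A obtained by deleting row i and column i.
tr A = (-4) + 8 + (-7) = -3; M11 = 8·(-7) - 10·(-5) = -56 - (-50) = -6; M22 = (-4)·(-7) - 0·11 = 28 - 0 = 28; M33 = (-4)·8 - 0·(-18) = -32 - 0 = -32; sum of minors = -10.
det A = (-4)·(8·(-7) - 10·(-5)) - 0·((-18)·(-7) - 10·11) + 0·((-18)·(-5) - 8·11) = (-4)·(-6) - 0·16 + 0·2 = 24.
So p(s) = det(sI - A) = s^3 + 3s^2 - 10s - 24.
Rational-root test: any integer root divides -24. Testing small divisors, s = -2 works: p(-2) = -8 + 12 + 20 + (-24) = 0, so (s + 2) is a factor.
Dividing, p(s) = (s + 2)(s^2 + s - 12).
Factor s^2 + s - 12: two numbers with sum -1 and product -12 are 3 and -4, so s^2 + s - 12 = (s - 3)(s + 4).
Hence p(s) = (s - 3) (s + 2) (s + 4), with roots -4, -2, 3.
At least one eigenvalue has non-negative real part, so the system is not asymptotically stable.

-4, -2, 3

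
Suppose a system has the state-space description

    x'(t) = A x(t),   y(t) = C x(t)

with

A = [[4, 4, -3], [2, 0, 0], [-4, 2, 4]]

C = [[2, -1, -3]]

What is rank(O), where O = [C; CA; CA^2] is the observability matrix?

3

CA = [[18, 2, -18]]
CA^2 = [[148, 36, -126]]
Observability matrix O = [C; CA; CA^2] = [[2, -1, -3], [18, 2, -18], [148, 36, -126]]
det(O) = 2·(2·(-126) - (-18)·36) - (-1)·(18·(-126) - (-18)·148) + (-3)·(18·36 - 2·148) = 2·396 - (-1)·396 + (-3)·352 = 132 ≠ 0, so rank(O) = 3.
rank(O) = 3 = n, so the pair (A, C) is completely observable.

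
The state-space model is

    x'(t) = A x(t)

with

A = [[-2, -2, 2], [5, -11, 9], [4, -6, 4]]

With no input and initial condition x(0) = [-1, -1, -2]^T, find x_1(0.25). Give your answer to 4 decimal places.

-0.7858

det(sI - A) = s^3 - (tr A)s^2 + (M11 + M22 + M33)s - det A, where Mii is the 2×2 principal minor of A obtained by deleting row i and column i.
tr A = (-2) + (-11) + 4 = -9; M11 = (-11)·4 - 9·(-6) = -44 - (-54) = 10; M22 = (-2)·4 - 2·4 = -8 - 8 = -16; M33 = (-2)·(-11) - (-2)·5 = 22 - (-10) = 32; sum of minors = 26.
det A = (-2)·((-11)·4 - 9·(-6)) - (-2)·(5·4 - 9·4) + 2·(5·(-6) - (-11)·4) = (-2)·10 - (-2)·(-16) + 2·14 = -24.
So p(s) = det(sI - A) = s^3 + 9s^2 + 26s + 24.
Rational-root test: any integer root divides 24. Testing small divisors, s = -2 works: p(-2) = -8 + 36 + (-52) + 24 = 0, so (s + 2) is a factor.
Dividing, p(s) = (s + 2)(s^2 + 7s + 12).
Factor s^2 + 7s + 12: two numbers with sum -7 and product 12 are -3 and -4, so s^2 + 7s + 12 = (s + 3)(s + 4).
Hence p(s) = (s + 2) (s + 3) (s + 4), with roots -4, -3, -2.
The eigenvalues -4, -3, -2 are distinct and real, so A is diagonalisable and x(t) = e^{At} x(0) = V diag(e^{λ_i t}) V^{-1} x(0), where the columns of V are the eigenvectors.
λ = -4: A - (-4)I = [[2, -2, 2], [5, -7, 9], [4, -6, 8]]. v must be orthogonal to every row; (row 1) × (row 2) = [-4, -8, -4], so take v_1 = [1, 2, 1]^T.
λ = -3: A - (-3)I = [[1, -2, 2], [5, -8, 9], [4, -6, 7]]. v must be orthogonal to every row; (row 1) × (row 2) = [-2, 1, 2], so take v_2 = [-2, 1, 2]^T.
λ = -2: A - (-2)I = [[0, -2, 2], [5, -9, 9], [4, -6, 6]]. v must be orthogonal to every row; (row 1) × (row 2) = [0, 10, 10], so take v_3 = [0, 1, 1]^T.
V = [v_1 v_2 v_3] = [[1, -2, 0], [2, 1, 1], [1, 2, 1]] has det V = 1, so V^{-1} = adj(V)/det V = [[-1, 2, -2], [-1, 1, -1], [3, -4, 5]].
Modal coordinates z(0) = V^{-1} x(0): (-1)·(-1) + 2·(-1) + (-2)·(-2) = 3; (-1)·(-1) + 1·(-1) + (-1)·(-2) = 2; 3·(-1) + (-4)·(-1) + 5·(-2) = -9; so z(0) = [3, 2, -9]^T.
x_1(t) = Σ_i (v_i)_1 · z_i(0) · e^{λ_i t} (row 1 of V times the modal terms).
x_1(0.25) = 1·3·e^{-4·0.25} + (-2)·2·e^{-3·0.25} + 0·(-9)·e^{-2·0.25} = 3·0.367879 + (-4)·0.472367 + 0·0.606531 = -0.7858.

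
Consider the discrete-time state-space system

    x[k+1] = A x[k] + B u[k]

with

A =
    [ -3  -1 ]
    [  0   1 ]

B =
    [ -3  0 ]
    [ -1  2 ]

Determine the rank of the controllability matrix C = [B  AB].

2

AB = [[10, -2], [-1, 2]]
Controllability matrix C = [B  AB] = [[-3, 0, 10, -2], [-1, 2, -1, 2]]
Take the 2×2 submatrix of C formed by columns 1, 2: [[-3, 0], [-1, 2]]. Its determinant is (-3)·2 - 0·(-1) = -6 - 0 = -6 ≠ 0.
So rank(C) ≥ 2; since C has 2 rows, rank(C) = 2.
rank(C) = 2 = n, so the pair (A, B) is completely controllable.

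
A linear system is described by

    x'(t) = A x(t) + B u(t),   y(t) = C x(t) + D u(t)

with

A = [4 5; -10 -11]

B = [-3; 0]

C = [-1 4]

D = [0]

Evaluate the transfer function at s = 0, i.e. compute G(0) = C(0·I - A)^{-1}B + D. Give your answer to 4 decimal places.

G(0) = C(-A)^{-1}B + D = -C A^{-1} B + D.
det A = 6, so A^{-1} = (1/6)·adj(A) = [[-11/6, -5/6], [5/3, 2/3]]
A^{-1} B = [11/2, -5]^T
C A^{-1} B = -51/2
G(0) = D - C A^{-1} B = 0 - (-51/2) = 51/2 ≈ 25.5000

25.5000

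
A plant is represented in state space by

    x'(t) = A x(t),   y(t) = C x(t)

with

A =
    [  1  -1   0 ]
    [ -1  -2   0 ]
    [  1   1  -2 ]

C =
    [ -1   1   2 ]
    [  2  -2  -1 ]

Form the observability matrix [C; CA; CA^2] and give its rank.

3

CA = [[0, 1, -4], [3, 1, 2]]
CA^2 = [[-5, -6, 8], [4, -3, -4]]
Observability matrix O = [C; CA; CA^2] = [[-1, 1, 2], [2, -2, -1], [0, 1, -4], [3, 1, 2], [-5, -6, 8], [4, -3, -4]]
Take the 3×3 submatrix of O formed by rows 1, 2, 3: [[-1, 1, 2], [2, -2, -1], [0, 1, -4]]. Its determinant is (-1)·((-2)·(-4) - (-1)·1) - 1·(2·(-4) - (-1)·0) + 2·(2·1 - (-2)·0) = (-1)·9 - 1·(-8) + 2·2 = 3 ≠ 0.
So rank(O) ≥ 3; since O has 3 columns, rank(O) = 3.
rank(O) = 3 = n, so the pair (A, C) is completely observable.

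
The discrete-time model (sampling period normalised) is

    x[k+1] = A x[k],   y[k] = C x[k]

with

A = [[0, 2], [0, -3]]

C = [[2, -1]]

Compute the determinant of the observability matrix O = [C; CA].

14

CA = [[0, 7]]
Observability matrix O = [C; CA] = [[2, -1], [0, 7]]
det(O) = 2·7 - (-1)·0 = 14 - 0 = 14
Since det(O) ≠ 0, rank(O) = 2 and the system is completely observable.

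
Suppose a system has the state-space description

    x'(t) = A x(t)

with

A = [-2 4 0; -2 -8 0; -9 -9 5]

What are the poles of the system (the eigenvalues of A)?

det(sI - A) = s^3 - (tr A)s^2 + (M11 + M22 + M33)s - det A, where Mii is the 2×2 principal minor of A obtained by deleting row i and column i.
tr A = (-2) + (-8) + 5 = -5; M11 = (-8)·5 - 0·(-9) = -40 - 0 = -40; M22 = (-2)·5 - 0·(-9) = -10 - 0 = -10; M33 = (-2)·(-8) - 4·(-2) = 16 - (-8) = 24; sum of minors = -26.
det A = (-2)·((-8)·5 - 0·(-9)) - 4·((-2)·5 - 0·(-9)) + 0·((-2)·(-9) - (-8)·(-9)) = (-2)·(-40) - 4·(-10) + 0·(-54) = 120.
So p(s) = det(sI - A) = s^3 + 5s^2 - 26s - 120.
Rational-root test: any integer root divides -120. Testing small divisors, s = -4 works: p(-4) = -64 + 80 + 104 + (-120) = 0, so (s + 4) is a factor.
Dividing, p(s) = (s + 4)(s^2 + s - 30).
Factor s^2 + s - 30: two numbers with sum -1 and product -30 are 5 and -6, so s^2 + s - 30 = (s - 5)(s + 6).
Hence p(s) = (s - 5) (s + 4) (s + 6), with roots -6, -4, 5.
At least one eigenvalue has non-negative real part, so the system is not asymptotically stable.

-6, -4, 5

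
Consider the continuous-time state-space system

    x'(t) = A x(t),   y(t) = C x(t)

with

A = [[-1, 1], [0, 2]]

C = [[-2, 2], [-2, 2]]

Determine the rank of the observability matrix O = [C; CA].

CA = [[2, 2], [2, 2]]
Observability matrix O = [C; CA] = [[-2, 2], [-2, 2], [2, 2], [2, 2]]
Take the 2×2 submatrix of O formed by rows 1, 3: [[-2, 2], [2, 2]]. Its determinant is (-2)·2 - 2·2 = -4 - 4 = -8 ≠ 0.
So rank(O) ≥ 2; since O has 2 columns, rank(O) = 2.
rank(O) = 2 = n, so the pair (A, C) is completely observable.

2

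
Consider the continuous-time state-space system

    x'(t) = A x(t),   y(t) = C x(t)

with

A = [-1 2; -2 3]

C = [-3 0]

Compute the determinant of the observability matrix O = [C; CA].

18

CA = [[3, -6]]
Observability matrix O = [C; CA] = [[-3, 0], [3, -6]]
det(O) = (-3)·(-6) - 0·3 = 18 - 0 = 18
Since det(O) ≠ 0, rank(O) = 2 and the system is completely observable.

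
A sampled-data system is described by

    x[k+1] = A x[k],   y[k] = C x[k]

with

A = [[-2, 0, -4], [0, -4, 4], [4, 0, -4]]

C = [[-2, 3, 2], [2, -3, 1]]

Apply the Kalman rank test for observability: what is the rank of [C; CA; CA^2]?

CA = [[12, -12, 12], [0, 12, -24]]
CA^2 = [[24, 48, -144], [-96, -48, 144]]
Observability matrix O = [C; CA; CA^2] = [[-2, 3, 2], [2, -3, 1], [12, -12, 12], [0, 12, -24], [24, 48, -144], [-96, -48, 144]]
Take the 3×3 submatrix of O formed by rows 1, 2, 3: [[-2, 3, 2], [2, -3, 1], [12, -12, 12]]. Its determinant is (-2)·((-3)·12 - 1·(-12)) - 3·(2·12 - 1·12) + 2·(2·(-12) - (-3)·12) = (-2)·(-24) - 3·12 + 2·12 = 36 ≠ 0.
So rank(O) ≥ 3; since O has 3 columns, rank(O) = 3.
rank(O) = 3 = n, so the pair (A, C) is completely observable.

3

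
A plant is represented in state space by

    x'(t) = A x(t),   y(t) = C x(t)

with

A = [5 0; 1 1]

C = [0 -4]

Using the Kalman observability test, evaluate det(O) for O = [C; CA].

-16

CA = [[-4, -4]]
Observability matrix O = [C; CA] = [[0, -4], [-4, -4]]
det(O) = 0·(-4) - (-4)·(-4) = 0 - 16 = -16
Since det(O) ≠ 0, rank(O) = 2 and the system is completely observable.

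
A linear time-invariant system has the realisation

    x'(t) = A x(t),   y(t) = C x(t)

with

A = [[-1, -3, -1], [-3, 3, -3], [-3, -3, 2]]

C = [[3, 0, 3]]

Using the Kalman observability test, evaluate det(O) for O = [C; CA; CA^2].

CA = [[-12, -18, 3]]
CA^2 = [[57, -27, 72]]
Observability matrix O = [C; CA; CA^2] = [[3, 0, 3], [-12, -18, 3], [57, -27, 72]]
Expanding along the first row, det(O) = 3·((-18)·72 - 3·(-27)) - 0·((-12)·72 - 3·57) + 3·((-12)·(-27) - (-18)·57) = 3·(-1215) - 0·(-1035) + 3·1350 = 405
Since det(O) ≠ 0, rank(O) = 3 and the system is completely observable.

405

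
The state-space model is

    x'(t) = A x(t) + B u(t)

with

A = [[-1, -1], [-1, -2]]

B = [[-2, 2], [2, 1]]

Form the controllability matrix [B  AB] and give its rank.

AB = [[0, -3], [-2, -4]]
Controllability matrix C = [B  AB] = [[-2, 2, 0, -3], [2, 1, -2, -4]]
Take the 2×2 submatrix of C formed by columns 1, 2: [[-2, 2], [2, 1]]. Its determinant is (-2)·1 - 2·2 = -2 - 4 = -6 ≠ 0.
So rank(C) ≥ 2; since C has 2 rows, rank(C) = 2.
rank(C) = 2 = n, so the pair (A, B) is completely controllable.

2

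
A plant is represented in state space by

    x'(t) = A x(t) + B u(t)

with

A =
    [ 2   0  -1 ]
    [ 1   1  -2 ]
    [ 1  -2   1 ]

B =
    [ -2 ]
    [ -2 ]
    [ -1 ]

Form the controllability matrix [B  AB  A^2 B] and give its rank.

AB = [[-3], [-2], [1]]
A^2B = [[-7], [-7], [2]]
Controllability matrix C = [B  AB  A^2B] = [[-2, -3, -7], [-2, -2, -7], [-1, 1, 2]]
det(C) = (-2)·((-2)·2 - (-7)·1) - (-3)·((-2)·2 - (-7)·(-1)) + (-7)·((-2)·1 - (-2)·(-1)) = (-2)·3 - (-3)·(-11) + (-7)·(-4) = -11 ≠ 0, so rank(C) = 3.
rank(C) = 3 = n, so the pair (A, B) is completely controllable.

3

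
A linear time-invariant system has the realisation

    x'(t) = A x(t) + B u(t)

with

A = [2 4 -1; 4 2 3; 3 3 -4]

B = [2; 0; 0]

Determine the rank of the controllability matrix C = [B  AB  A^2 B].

AB = [[4], [8], [6]]
A^2B = [[34], [50], [12]]
Controllability matrix C = [B  AB  A^2B] = [[2, 4, 34], [0, 8, 50], [0, 6, 12]]
det(C) = 2·(8·12 - 50·6) - 4·(0·12 - 50·0) + 34·(0·6 - 8·0) = 2·(-204) - 4·0 + 34·0 = -408 ≠ 0, so rank(C) = 3.
rank(C) = 3 = n, so the pair (A, B) is completely controllable.

3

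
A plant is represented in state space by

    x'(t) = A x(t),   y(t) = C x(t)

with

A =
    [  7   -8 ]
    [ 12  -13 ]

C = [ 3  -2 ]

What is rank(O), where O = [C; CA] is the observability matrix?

1

CA = [[-3, 2]]
Observability matrix O = [C; CA] = [[3, -2], [-3, 2]]
Every row of O is a scalar multiple of row 1 = [3, -2] (multipliers 1, -1), so the rows span a one-dimensional space.
O ≠ 0, hence rank(O) = 1.
rank(O) = 1 < n = 2, so the pair (A, C) is not completely observable.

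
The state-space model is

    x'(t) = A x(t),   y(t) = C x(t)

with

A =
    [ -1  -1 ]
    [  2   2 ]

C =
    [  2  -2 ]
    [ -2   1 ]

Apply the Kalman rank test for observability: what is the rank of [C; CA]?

CA = [[-6, -6], [4, 4]]
Observability matrix O = [C; CA] = [[2, -2], [-2, 1], [-6, -6], [4, 4]]
Take the 2×2 submatrix of O formed by rows 1, 2: [[2, -2], [-2, 1]]. Its determinant is 2·1 - (-2)·(-2) = 2 - 4 = -2 ≠ 0.
So rank(O) ≥ 2; since O has 2 columns, rank(O) = 2.
rank(O) = 2 = n, so the pair (A, C) is completely observable.

2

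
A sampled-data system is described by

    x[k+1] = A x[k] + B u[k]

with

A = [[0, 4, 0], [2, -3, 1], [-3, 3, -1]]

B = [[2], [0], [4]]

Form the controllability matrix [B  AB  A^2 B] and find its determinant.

-1160

AB = [[0], [8], [-10]]
A^2B = [[32], [-34], [34]]
Controllability matrix C = [B  AB  A^2B] = [[2, 0, 32], [0, 8, -34], [4, -10, 34]]
Expanding along the first row, det(C) = 2·(8·34 - (-34)·(-10)) - 0·(0·34 - (-34)·4) + 32·(0·(-10) - 8·4) = 2·(-68) - 0·136 + 32·(-32) = -1160
Since det(C) ≠ 0, rank(C) = 3 and the system is completely controllable.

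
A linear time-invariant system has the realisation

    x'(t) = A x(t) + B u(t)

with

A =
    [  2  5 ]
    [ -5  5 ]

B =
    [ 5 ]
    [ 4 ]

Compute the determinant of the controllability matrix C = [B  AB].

-145

AB = [[30], [-5]]
Controllability matrix C = [B  AB] = [[5, 30], [4, -5]]
det(C) = 5·(-5) - 30·4 = -25 - 120 = -145
Since det(C) ≠ 0, rank(C) = 2 and the system is completely controllable.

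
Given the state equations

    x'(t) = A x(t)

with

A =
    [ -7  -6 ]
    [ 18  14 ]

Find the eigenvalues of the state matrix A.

2, 5

det(sI - A) = s^2 - (tr A)s + det A, with tr A = (-7) + 14 = 7 and det A = (-7)·14 - (-6)·18 = -98 - (-108) = 10.
So p(s) = det(sI - A) = s^2 - 7s + 10.
Factor s^2 - 7s + 10: two numbers with sum 7 and product 10 are 5 and 2, so s^2 - 7s + 10 = (s - 5)(s - 2).
Hence p(s) = (s - 5) (s - 2), with roots 2, 5.
At least one eigenvalue has non-negative real part, so the system is not asymptotically stable.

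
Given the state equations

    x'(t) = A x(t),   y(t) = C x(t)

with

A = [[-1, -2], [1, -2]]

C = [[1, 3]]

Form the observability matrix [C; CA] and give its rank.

CA = [[2, -8]]
Observability matrix O = [C; CA] = [[1, 3], [2, -8]]
det(O) = 1·(-8) - 3·2 = -8 - 6 = -14 ≠ 0, so rank(O) = 2.
rank(O) = 2 = n, so the pair (A, C) is completely observable.

2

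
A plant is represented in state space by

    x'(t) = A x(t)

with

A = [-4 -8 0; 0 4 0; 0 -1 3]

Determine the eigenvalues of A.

det(sI - A) = s^3 - (tr A)s^2 + (M11 + M22 + M33)s - det A, where Mii is the 2×2 principal minor of A obtained by deleting row i and column i.
tr A = (-4) + 4 + 3 = 3; M11 = 4·3 - 0·(-1) = 12 - 0 = 12; M22 = (-4)·3 - 0·0 = -12 - 0 = -12; M33 = (-4)·4 - (-8)·0 = -16 - 0 = -16; sum of minors = -16.
det A = (-4)·(4·3 - 0·(-1)) - (-8)·(0·3 - 0·0) + 0·(0·(-1) - 4·0) = (-4)·12 - (-8)·0 + 0·0 = -48.
So p(s) = det(sI - A) = s^3 - 3s^2 - 16s + 48.
Rational-root test: any integer root divides 48. Testing small divisors, s = 3 works: p(3) = 27 + (-27) + (-48) + 48 = 0, so (s - 3) is a factor.
Dividing, p(s) = (s - 3)(s^2 - 16).
Factor s^2 - 16: two numbers with sum 0 and product -16 are 4 and -4, so s^2 - 16 = (s - 4)(s + 4).
Hence p(s) = (s - 4) (s - 3) (s + 4), with roots -4, 3, 4.
At least one eigenvalue has non-negative real part, so the system is not asymptotically stable.

-4, 3, 4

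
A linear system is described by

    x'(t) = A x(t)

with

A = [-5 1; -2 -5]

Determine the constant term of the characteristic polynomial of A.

For a 2×2 matrix, det(sI - A) = s^2 - (tr A)s + det A.
tr A = -10, det A = 27.
So p(s) = s^2 + 10s + 27.
The constant term is 27.

27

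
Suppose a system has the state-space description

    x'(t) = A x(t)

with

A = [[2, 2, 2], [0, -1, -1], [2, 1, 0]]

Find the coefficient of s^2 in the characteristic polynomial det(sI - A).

-1

Expand det(sI - A) for the 3×3 matrix.
p(s) = s^3 - s^2 - 5s - 2.
(Check: constant term = det(-A) = (-1)^3 det A = -2; coefficient of s^2 = -tr A = -1.)
The coefficient of s^2 is -1.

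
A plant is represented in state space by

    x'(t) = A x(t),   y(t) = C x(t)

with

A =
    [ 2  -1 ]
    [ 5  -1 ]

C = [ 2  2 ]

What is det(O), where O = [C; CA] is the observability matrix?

CA = [[14, -4]]
Observability matrix O = [C; CA] = [[2, 2], [14, -4]]
det(O) = 2·(-4) - 2·14 = -8 - 28 = -36
Since det(O) ≠ 0, rank(O) = 2 and the system is completely observable.

-36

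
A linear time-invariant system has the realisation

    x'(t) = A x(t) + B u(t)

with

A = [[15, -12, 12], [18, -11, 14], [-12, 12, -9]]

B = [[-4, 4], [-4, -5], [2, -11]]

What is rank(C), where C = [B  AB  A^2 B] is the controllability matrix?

2

AB = [[12, -12], [0, -27], [-18, -9]]
A^2B = [[-36, 36], [-36, -45], [18, -99]]
Controllability matrix C = [B  AB  A^2B] = [[-4, 4, 12, -12, -36, 36], [-4, -5, 0, -27, -36, -45], [2, -11, -18, -9, 18, -99]]
The rows r1, r2, r3 of C are linearly dependent: 3·r1 - 2·r2 + 2·r3 = 0 (check each entry), so rank(C) ≤ 2.
The 2×2 minor from rows 1, 2, columns 1, 2 is (-4)·(-5) - 4·(-4) = 20 - (-16) = 36 ≠ 0, so rank(C) = 2.
rank(C) = 2 < n = 3, so the pair (A, B) is not completely controllable.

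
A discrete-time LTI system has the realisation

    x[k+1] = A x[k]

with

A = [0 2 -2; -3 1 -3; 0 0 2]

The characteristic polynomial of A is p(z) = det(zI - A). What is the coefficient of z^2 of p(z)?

-3

Expand det(zI - A) for the 3×3 matrix.
p(z) = z^3 - 3z^2 + 8z - 12.
(Check: constant term = det(-A) = (-1)^3 det A = -12; coefficient of z^2 = -tr A = -3.)
The coefficient of z^2 is -3.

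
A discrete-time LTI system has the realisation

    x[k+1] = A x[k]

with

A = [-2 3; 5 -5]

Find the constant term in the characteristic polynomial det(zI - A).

For a 2×2 matrix, det(zI - A) = z^2 - (tr A)z + det A.
tr A = -7, det A = -5.
So p(z) = z^2 + 7z - 5.
The constant term is -5.

-5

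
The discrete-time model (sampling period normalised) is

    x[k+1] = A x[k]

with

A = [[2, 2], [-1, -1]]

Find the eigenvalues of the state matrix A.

det(zI - A) = z^2 - (tr A)z + det A, with tr A = 2 + (-1) = 1 and det A = 2·(-1) - 2·(-1) = -2 - (-2) = 0.
So p(z) = det(zI - A) = z^2 - z.
Factor z^2 - z: two numbers with sum 1 and product 0 are 1 and 0, so z^2 - z = z(z - 1).
Hence p(z) = z (z - 1), with roots 0, 1.

0, 1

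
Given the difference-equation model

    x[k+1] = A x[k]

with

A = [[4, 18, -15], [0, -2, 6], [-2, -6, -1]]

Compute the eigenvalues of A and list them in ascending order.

det(zI - A) = z^3 - (tr A)z^2 + (M11 + M22 + M33)z - det A, where Mii is the 2×2 principal minor of A obtained by deleting row i and column i.
tr A = 4 + (-2) + (-1) = 1; M11 = (-2)·(-1) - 6·(-6) = 2 - (-36) = 38; M22 = 4·(-1) - (-15)·(-2) = -4 - 30 = -34; M33 = 4·(-2) - 18·0 = -8 - 0 = -8; sum of minors = -4.
det A = 4·((-2)·(-1) - 6·(-6)) - 18·(0·(-1) - 6·(-2)) + (-15)·(0·(-6) - (-2)·(-2)) = 4·38 - 18·12 + (-15)·(-4) = -4.
So p(z) = det(zI - A) = z^3 - z^2 - 4z + 4.
Rational-root test: any integer root divides 4. Testing small divisors, z = 1 works: p(1) = 1 + (-1) + (-4) + 4 = 0, so (z - 1) is a factor.
Dividing, p(z) = (z - 1)(z^2 - 4).
Factor z^2 - 4: two numbers with sum 0 and product -4 are 2 and -2, so z^2 - 4 = (z - 2)(z + 2).
Hence p(z) = (z - 2) (z - 1) (z + 2), with roots -2, 1, 2.

-2, 1, 2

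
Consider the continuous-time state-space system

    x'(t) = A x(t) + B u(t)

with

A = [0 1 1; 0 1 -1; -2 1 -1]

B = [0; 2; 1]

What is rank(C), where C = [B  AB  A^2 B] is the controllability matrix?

AB = [[3], [1], [1]]
A^2B = [[2], [0], [-6]]
Controllability matrix C = [B  AB  A^2B] = [[0, 3, 2], [2, 1, 0], [1, 1, -6]]
det(C) = 0·(1·(-6) - 0·1) - 3·(2·(-6) - 0·1) + 2·(2·1 - 1·1) = 0·(-6) - 3·(-12) + 2·1 = 38 ≠ 0, so rank(C) = 3.
rank(C) = 3 = n, so the pair (A, B) is completely controllable.

3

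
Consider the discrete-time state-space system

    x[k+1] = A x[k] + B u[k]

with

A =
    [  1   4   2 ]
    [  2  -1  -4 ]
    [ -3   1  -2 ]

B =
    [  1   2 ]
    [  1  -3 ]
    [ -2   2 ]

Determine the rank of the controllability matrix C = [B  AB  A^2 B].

AB = [[1, -6], [9, -1], [2, -13]]
A^2B = [[41, -36], [-15, 41], [2, 43]]
Controllability matrix C = [B  AB  A^2B] = [[1, 2, 1, -6, 41, -36], [1, -3, 9, -1, -15, 41], [-2, 2, 2, -13, 2, 43]]
Take the 3×3 submatrix of C formed by columns 1, 2, 3: [[1, 2, 1], [1, -3, 9], [-2, 2, 2]]. Its determinant is 1·((-3)·2 - 9·2) - 2·(1·2 - 9·(-2)) + 1·(1·2 - (-3)·(-2)) = 1·(-24) - 2·20 + 1·(-4) = -68 ≠ 0.
So rank(C) ≥ 3; since C has 3 rows, rank(C) = 3.
rank(C) = 3 = n, so the pair (A, B) is completely controllable.

3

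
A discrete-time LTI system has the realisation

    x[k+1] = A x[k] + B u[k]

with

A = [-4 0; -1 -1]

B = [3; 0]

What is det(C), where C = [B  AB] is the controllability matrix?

-9

AB = [[-12], [-3]]
Controllability matrix C = [B  AB] = [[3, -12], [0, -3]]
det(C) = 3·(-3) - (-12)·0 = -9 - 0 = -9
Since det(C) ≠ 0, rank(C) = 2 and the system is completely controllable.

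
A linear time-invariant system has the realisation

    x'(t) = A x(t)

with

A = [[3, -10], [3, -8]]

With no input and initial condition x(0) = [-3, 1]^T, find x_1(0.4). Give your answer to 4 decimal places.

-5.0514

det(sI - A) = s^2 - (tr A)s + det A, with tr A = 3 + (-8) = -5 and det A = 3·(-8) - (-10)·3 = -24 - (-30) = 6.
So p(s) = det(sI - A) = s^2 + 5s + 6.
Factor s^2 + 5s + 6: two numbers with sum -5 and product 6 are -2 and -3, so s^2 + 5s + 6 = (s + 2)(s + 3).
Hence p(s) = (s + 2) (s + 3), with roots -3, -2.
The eigenvalues -3, -2 are distinct and real, so A is diagonalisable and x(t) = e^{At} x(0) = V diag(e^{λ_i t}) V^{-1} x(0), where the columns of V are the eigenvectors.
λ = -3: A - (-3)I = [[6, -10], [3, -5]]. Row 1 gives 6·v1 + (-10)·v2 = 0, so take v_1 = [-5, -3]^T.
λ = -2: A - (-2)I = [[5, -10], [3, -6]]. Row 1 gives 5·v1 + (-10)·v2 = 0, so take v_2 = [-2, -1]^T.
V = [v_1 v_2] = [[-5, -2], [-3, -1]] has det V = -1, so V^{-1} = adj(V)/det V = [[1, -2], [-3, 5]].
Modal coordinates z(0) = V^{-1} x(0): 1·(-3) + (-2)·1 = -5; (-3)·(-3) + 5·1 = 14; so z(0) = [-5, 14]^T.
x_1(t) = Σ_i (v_i)_1 · z_i(0) · e^{λ_i t} (row 1 of V times the modal terms).
x_1(0.4) = (-5)·(-5)·e^{-3·0.4} + (-2)·14·e^{-2·0.4} = 25·0.301194 + (-28)·0.449329 = -5.0514.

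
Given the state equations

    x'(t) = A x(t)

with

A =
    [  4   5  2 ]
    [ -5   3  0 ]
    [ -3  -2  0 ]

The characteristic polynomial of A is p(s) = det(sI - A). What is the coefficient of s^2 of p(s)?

-7

Expand det(sI - A) for the 3×3 matrix.
p(s) = s^3 - 7s^2 + 43s - 38.
(Check: constant term = det(-A) = (-1)^3 det A = -38; coefficient of s^2 = -tr A = -7.)
The coefficient of s^2 is -7.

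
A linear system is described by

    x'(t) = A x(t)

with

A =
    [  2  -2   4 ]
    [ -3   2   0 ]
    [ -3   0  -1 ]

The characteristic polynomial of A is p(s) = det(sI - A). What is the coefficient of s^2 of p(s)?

Expand det(sI - A) for the 3×3 matrix.
p(s) = s^3 - 3s^2 + 6s - 26.
(Check: constant term = det(-A) = (-1)^3 det A = -26; coefficient of s^2 = -tr A = -3.)
The coefficient of s^2 is -3.

-3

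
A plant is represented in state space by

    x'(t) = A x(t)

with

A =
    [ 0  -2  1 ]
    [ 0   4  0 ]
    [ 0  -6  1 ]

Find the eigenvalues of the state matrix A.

det(sI - A) = s^3 - (tr A)s^2 + (M11 + M22 + M33)s - det A, where Mii is the 2×2 principal minor of A obtained by deleting row i and column i.
tr A = 0 + 4 + 1 = 5; M11 = 4·1 - 0·(-6) = 4 - 0 = 4; M22 = 0·1 - 1·0 = 0 - 0 = 0; M33 = 0·4 - (-2)·0 = 0 - 0 = 0; sum of minors = 4.
det A = 0·(4·1 - 0·(-6)) - (-2)·(0·1 - 0·0) + 1·(0·(-6) - 4·0) = 0·4 - (-2)·0 + 1·0 = 0.
So p(s) = det(sI - A) = s^3 - 5s^2 + 4s.
The constant term is 0, so p(s) = s(s^2 - 5s + 4).
Factor s^2 - 5s + 4: two numbers with sum 5 and product 4 are 4 and 1, so s^2 - 5s + 4 = (s - 4)(s - 1).
Hence p(s) = s (s - 4) (s - 1), with roots 0, 1, 4.
At least one eigenvalue has non-negative real part, so the system is not asymptotically stable.

0, 1, 4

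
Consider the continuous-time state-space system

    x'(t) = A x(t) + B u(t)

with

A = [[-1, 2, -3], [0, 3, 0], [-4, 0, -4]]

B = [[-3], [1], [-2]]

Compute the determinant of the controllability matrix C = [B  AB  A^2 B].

AB = [[11], [3], [20]]
A^2B = [[-65], [9], [-124]]
Controllability matrix C = [B  AB  A^2B] = [[-3, 11, -65], [1, 3, 9], [-2, 20, -124]]
Expanding along the first row, det(C) = (-3)·(3·(-124) - 9·20) - 11·(1·(-124) - 9·(-2)) + (-65)·(1·20 - 3·(-2)) = (-3)·(-552) - 11·(-106) + (-65)·26 = 1132
Since det(C) ≠ 0, rank(C) = 3 and the system is completely controllable.

1132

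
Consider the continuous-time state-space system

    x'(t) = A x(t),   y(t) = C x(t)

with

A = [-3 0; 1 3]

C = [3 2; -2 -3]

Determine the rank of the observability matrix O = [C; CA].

CA = [[-7, 6], [3, -9]]
Observability matrix O = [C; CA] = [[3, 2], [-2, -3], [-7, 6], [3, -9]]
Take the 2×2 submatrix of O formed by rows 1, 2: [[3, 2], [-2, -3]]. Its determinant is 3·(-3) - 2·(-2) = -9 - (-4) = -5 ≠ 0.
So rank(O) ≥ 2; since O has 2 columns, rank(O) = 2.
rank(O) = 2 = n, so the pair (A, C) is completely observable.

2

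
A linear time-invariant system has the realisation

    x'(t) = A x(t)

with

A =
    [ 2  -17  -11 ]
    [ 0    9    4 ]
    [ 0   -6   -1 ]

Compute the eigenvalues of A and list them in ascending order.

2, 3, 5

det(sI - A) = s^3 - (tr A)s^2 + (M11 + M22 + M33)s - det A, where Mii is the 2×2 principal minor of A obtained by deleting row i and column i.
tr A = 2 + 9 + (-1) = 10; M11 = 9·(-1) - 4·(-6) = -9 - (-24) = 15; M22 = 2·(-1) - (-11)·0 = -2 - 0 = -2; M33 = 2·9 - (-17)·0 = 18 - 0 = 18; sum of minors = 31.
det A = 2·(9·(-1) - 4·(-6)) - (-17)·(0·(-1) - 4·0) + (-11)·(0·(-6) - 9·0) = 2·15 - (-17)·0 + (-11)·0 = 30.
So p(s) = det(sI - A) = s^3 - 10s^2 + 31s - 30.
Rational-root test: any integer root divides -30. Testing small divisors, s = 2 works: p(2) = 8 + (-40) + 62 + (-30) = 0, so (s - 2) is a factor.
Dividing, p(s) = (s - 2)(s^2 - 8s + 15).
Factor s^2 - 8s + 15: two numbers with sum 8 and product 15 are 5 and 3, so s^2 - 8s + 15 = (s - 5)(s - 3).
Hence p(s) = (s - 5) (s - 3) (s - 2), with roots 2, 3, 5.
At least one eigenvalue has non-negative real part, so the system is not asymptotically stable.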